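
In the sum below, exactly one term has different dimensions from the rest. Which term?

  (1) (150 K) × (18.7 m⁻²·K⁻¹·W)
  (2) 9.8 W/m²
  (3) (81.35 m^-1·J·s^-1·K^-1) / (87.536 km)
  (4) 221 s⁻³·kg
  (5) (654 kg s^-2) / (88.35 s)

In SI base units:
  (1) [K] · [kg·s⁻³·K⁻¹] = kg·s⁻³
  (2) W·m⁻² = J·s⁻¹·m⁻² = kg·s⁻³
  (3) [kg·m·s⁻³·K⁻¹] / [m] = kg·s⁻³·K⁻¹
  (4) kg·s⁻³
  (5) [kg·s⁻²] / [s] = kg·s⁻³
All reduce to kg·s⁻³ except (3), which is kg·s⁻³·K⁻¹.

(3)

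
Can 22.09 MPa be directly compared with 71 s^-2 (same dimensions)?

In SI base units:
  22.09 MPa:  Pa = N·m⁻² = kg·m⁻¹·s⁻²
  71 s^-2:  s⁻²
kg·m⁻¹·s⁻² ≠ s⁻², so they cannot be added.

No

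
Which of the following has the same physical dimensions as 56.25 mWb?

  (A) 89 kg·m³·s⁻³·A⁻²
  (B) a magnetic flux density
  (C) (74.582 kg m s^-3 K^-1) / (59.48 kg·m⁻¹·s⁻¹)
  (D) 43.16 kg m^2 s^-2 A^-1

Reference: Wb = V·s = kg·m²·s⁻²·A⁻¹.
Each option:
  (A) kg·m³·s⁻³·A⁻²
  (B) [magnetic flux density] = kg·s⁻²·A⁻¹
  (C) [kg·m·s⁻³·K⁻¹] / [kg·m⁻¹·s⁻¹] = m²·s⁻²·K⁻¹
  (D) kg·m²·s⁻²·A⁻¹  ← same
Only (D) matches kg·m²·s⁻²·A⁻¹.

(D)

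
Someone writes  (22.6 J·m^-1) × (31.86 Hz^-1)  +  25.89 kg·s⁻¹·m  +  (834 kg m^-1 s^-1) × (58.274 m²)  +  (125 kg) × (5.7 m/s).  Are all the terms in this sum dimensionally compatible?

Yes

Dimensions:
  (22.6 J·m^-1) × (31.86 Hz^-1):  [kg·m·s⁻²] · [s] = kg·m·s⁻¹
  25.89 kg·s⁻¹·m:  kg·m·s⁻¹
  (834 kg m^-1 s^-1) × (58.274 m²):  [kg·m⁻¹·s⁻¹] · [m²] = kg·m·s⁻¹
  (125 kg) × (5.7 m/s):  [kg] · [m·s⁻¹] = kg·m·s⁻¹
Every term reduces to kg·m·s⁻¹.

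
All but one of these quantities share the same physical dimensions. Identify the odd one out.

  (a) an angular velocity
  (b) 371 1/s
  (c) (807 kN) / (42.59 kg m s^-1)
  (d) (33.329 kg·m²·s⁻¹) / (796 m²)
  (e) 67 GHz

In SI base units:
  (a) [angular velocity] = s⁻¹
  (b) s⁻¹
  (c) [kg·m·s⁻²] / [kg·m·s⁻¹] = s⁻¹
  (d) [kg·m²·s⁻¹] / [m²] = kg·s⁻¹
  (e) Hz = s⁻¹
All reduce to s⁻¹ except (d), which is kg·s⁻¹.

(d)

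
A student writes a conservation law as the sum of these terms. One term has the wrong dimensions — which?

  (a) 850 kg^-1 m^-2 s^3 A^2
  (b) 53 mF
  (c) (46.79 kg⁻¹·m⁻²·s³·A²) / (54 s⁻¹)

Reduce each to base SI dimensions:
  (a) kg⁻¹·m⁻²·s³·A²
  (b) F = C·V⁻¹ = kg⁻¹·m⁻²·s⁴·A²
  (c) [kg⁻¹·m⁻²·s³·A²] / [s⁻¹] = kg⁻¹·m⁻²·s⁴·A²
All reduce to kg⁻¹·m⁻²·s⁴·A² except (a), which is kg⁻¹·m⁻²·s³·A².

(a)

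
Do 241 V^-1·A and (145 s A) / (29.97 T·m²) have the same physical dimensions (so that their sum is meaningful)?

Expand each in SI base units:
  241 V^-1·A:  A·V⁻¹ = A·(J·C⁻¹)⁻¹ = kg⁻¹·m⁻²·s³·A²
  (145 s A) / (29.97 T·m²):  [s·A] / [kg·m²·s⁻²·A⁻¹] = kg⁻¹·m⁻²·s³·A²
Both are kg⁻¹·m⁻²·s³·A², so they have the same dimensions and can be added.

Yes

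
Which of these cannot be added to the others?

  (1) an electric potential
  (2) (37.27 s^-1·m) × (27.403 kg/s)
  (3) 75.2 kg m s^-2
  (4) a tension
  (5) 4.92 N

Expand each in SI base units:
  (1) [electric potential] = kg·m²·s⁻³·A⁻¹
  (2) [m·s⁻¹] · [kg·s⁻¹] = kg·m·s⁻²
  (3) kg·m·s⁻²
  (4) [tension] = kg·m·s⁻²
  (5) N = kg·m·s⁻²
All reduce to kg·m·s⁻² except (1), which is kg·m²·s⁻³·A⁻¹.

(1)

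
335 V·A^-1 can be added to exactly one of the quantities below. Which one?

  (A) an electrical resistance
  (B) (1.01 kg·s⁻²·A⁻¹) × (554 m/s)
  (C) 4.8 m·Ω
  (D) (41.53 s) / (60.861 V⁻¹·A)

(A)

Reference: V·A⁻¹ = J·C⁻¹·A⁻¹ = kg·m²·s⁻³·A⁻².
Each option:
  (A) [electrical resistance] = kg·m²·s⁻³·A⁻²  ← same
  (B) [kg·s⁻²·A⁻¹] · [m·s⁻¹] = kg·m·s⁻³·A⁻¹
  (C) Ω·m = V·A⁻¹·m = kg·m³·s⁻³·A⁻²
  (D) [s] / [kg⁻¹·m⁻²·s³·A²] = kg·m²·s⁻²·A⁻²
Only (A) matches kg·m²·s⁻³·A⁻².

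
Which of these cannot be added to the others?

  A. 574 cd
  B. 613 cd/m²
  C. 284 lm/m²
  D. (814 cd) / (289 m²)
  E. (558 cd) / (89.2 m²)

Expand each in SI base units:
  A. cd
  B. cd·m⁻² = m⁻²·cd
  C. lm·m⁻² = cd·m⁻² = m⁻²·cd
  D. [cd] / [m²] = m⁻²·cd
  E. [cd] / [m²] = m⁻²·cd
All reduce to m⁻²·cd except A., which is cd.

A.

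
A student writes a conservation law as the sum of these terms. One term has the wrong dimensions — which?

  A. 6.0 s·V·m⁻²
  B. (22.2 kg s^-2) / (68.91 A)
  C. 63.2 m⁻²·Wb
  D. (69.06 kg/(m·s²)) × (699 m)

D.

Expand each in SI base units:
  A. V·s·m⁻² = J·C⁻¹·s·m⁻² = kg·s⁻²·A⁻¹
  B. [kg·s⁻²] / [A] = kg·s⁻²·A⁻¹
  C. Wb·m⁻² = V·s·m⁻² = kg·s⁻²·A⁻¹
  D. [kg·m⁻¹·s⁻²] · [m] = kg·s⁻²
All reduce to kg·s⁻²·A⁻¹ except D., which is kg·s⁻².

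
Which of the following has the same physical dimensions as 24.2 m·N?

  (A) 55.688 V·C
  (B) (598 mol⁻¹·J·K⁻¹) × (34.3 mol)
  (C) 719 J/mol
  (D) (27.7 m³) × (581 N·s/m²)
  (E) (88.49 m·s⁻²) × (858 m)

(A)

Reference: N·m = kg·m·s⁻²·m = kg·m²·s⁻².
Each option:
  (A) C·V = s·A·J·C⁻¹ = kg·m²·s⁻²  ← same
  (B) [kg·m²·s⁻²·K⁻¹·mol⁻¹] · [mol] = kg·m²·s⁻²·K⁻¹
  (C) J·mol⁻¹ = N·m·mol⁻¹ = kg·m²·s⁻²·mol⁻¹
  (D) [m³] · [kg·m⁻¹·s⁻¹] = kg·m²·s⁻¹
  (E) [m·s⁻²] · [m] = m²·s⁻²
Only (A) matches kg·m²·s⁻².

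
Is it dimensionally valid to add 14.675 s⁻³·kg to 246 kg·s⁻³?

Yes

Dimensions:
  14.675 s⁻³·kg:  kg·s⁻³
  246 kg·s⁻³:  kg·s⁻³
Both are kg·s⁻³, so they have the same dimensions and can be added.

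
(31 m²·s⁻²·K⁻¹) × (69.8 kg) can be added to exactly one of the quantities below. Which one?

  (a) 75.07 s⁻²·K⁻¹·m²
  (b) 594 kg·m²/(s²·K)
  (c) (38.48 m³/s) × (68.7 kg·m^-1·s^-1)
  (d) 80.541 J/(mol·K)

Reference: [m²·s⁻²·K⁻¹] · [kg] = kg·m²·s⁻²·K⁻¹.
Each option:
  (a) m²·s⁻²·K⁻¹
  (b) kg·m²·s⁻²·K⁻¹  ← same
  (c) [m³·s⁻¹] · [kg·m⁻¹·s⁻¹] = kg·m²·s⁻²
  (d) J·mol⁻¹·K⁻¹ = N·m·mol⁻¹·K⁻¹ = kg·m²·s⁻²·K⁻¹·mol⁻¹
Only (b) matches kg·m²·s⁻²·K⁻¹.

(b)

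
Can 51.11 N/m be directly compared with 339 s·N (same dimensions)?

No

Reduce each to base SI dimensions:
  51.11 N/m:  N·m⁻¹ = kg·m·s⁻²·m⁻¹ = kg·s⁻²
  339 s·N:  N·s = kg·m·s⁻²·s = kg·m·s⁻¹
kg·s⁻² ≠ kg·m·s⁻¹, so they cannot be added.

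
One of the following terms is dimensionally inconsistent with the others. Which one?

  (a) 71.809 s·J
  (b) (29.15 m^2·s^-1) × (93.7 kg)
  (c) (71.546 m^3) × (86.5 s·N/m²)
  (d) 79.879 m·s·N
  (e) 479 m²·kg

(e)

Work out the base dimensions of each:
  (a) J·s = N·m·s = kg·m²·s⁻¹
  (b) [m²·s⁻¹] · [kg] = kg·m²·s⁻¹
  (c) [m³] · [kg·m⁻¹·s⁻¹] = kg·m²·s⁻¹
  (d) N·m·s = kg·m·s⁻²·m·s = kg·m²·s⁻¹
  (e) kg·m²
All reduce to kg·m²·s⁻¹ except (e), which is kg·m².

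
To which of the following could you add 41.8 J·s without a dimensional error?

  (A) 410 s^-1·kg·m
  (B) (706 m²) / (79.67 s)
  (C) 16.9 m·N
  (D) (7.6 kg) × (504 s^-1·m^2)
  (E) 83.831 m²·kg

(D)

Reference: J·s = N·m·s = kg·m²·s⁻¹.
Each option:
  (A) kg·m·s⁻¹
  (B) [m²] / [s] = m²·s⁻¹
  (C) N·m = kg·m·s⁻²·m = kg·m²·s⁻²
  (D) [kg] · [m²·s⁻¹] = kg·m²·s⁻¹  ← same
  (E) kg·m²
Only (D) matches kg·m²·s⁻¹.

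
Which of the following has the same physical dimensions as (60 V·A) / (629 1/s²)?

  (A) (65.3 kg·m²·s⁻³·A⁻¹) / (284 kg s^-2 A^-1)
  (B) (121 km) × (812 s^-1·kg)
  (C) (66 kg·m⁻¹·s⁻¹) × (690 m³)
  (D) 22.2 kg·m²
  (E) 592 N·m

Reference: [kg·m²·s⁻³] / [s⁻²] = kg·m²·s⁻¹.
Each option:
  (A) [kg·m²·s⁻³·A⁻¹] / [kg·s⁻²·A⁻¹] = m²·s⁻¹
  (B) [m] · [kg·s⁻¹] = kg·m·s⁻¹
  (C) [kg·m⁻¹·s⁻¹] · [m³] = kg·m²·s⁻¹  ← same
  (D) kg·m²
  (E) N·m = kg·m·s⁻²·m = kg·m²·s⁻²
Only (C) matches kg·m²·s⁻¹.

(C)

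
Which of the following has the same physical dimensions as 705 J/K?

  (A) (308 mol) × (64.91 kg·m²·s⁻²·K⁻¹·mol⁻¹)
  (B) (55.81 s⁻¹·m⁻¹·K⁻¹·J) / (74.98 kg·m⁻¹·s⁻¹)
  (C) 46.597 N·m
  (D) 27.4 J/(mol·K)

Reference: J·K⁻¹ = N·m·K⁻¹ = kg·m²·s⁻²·K⁻¹.
Each option:
  (A) [mol] · [kg·m²·s⁻²·K⁻¹·mol⁻¹] = kg·m²·s⁻²·K⁻¹  ← same
  (B) [kg·m·s⁻³·K⁻¹] / [kg·m⁻¹·s⁻¹] = m²·s⁻²·K⁻¹
  (C) N·m = kg·m·s⁻²·m = kg·m²·s⁻²
  (D) J·mol⁻¹·K⁻¹ = N·m·mol⁻¹·K⁻¹ = kg·m²·s⁻²·K⁻¹·mol⁻¹
Only (A) matches kg·m²·s⁻²·K⁻¹.

(A)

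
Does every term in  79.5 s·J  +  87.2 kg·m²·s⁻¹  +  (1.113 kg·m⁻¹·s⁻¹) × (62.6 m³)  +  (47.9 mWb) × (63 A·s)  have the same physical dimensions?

Yes

Dimensions:
  79.5 s·J:  J·s = N·m·s = kg·m²·s⁻¹
  87.2 kg·m²·s⁻¹:  kg·m²·s⁻¹
  (1.113 kg·m⁻¹·s⁻¹) × (62.6 m³):  [kg·m⁻¹·s⁻¹] · [m³] = kg·m²·s⁻¹
  (47.9 mWb) × (63 A·s):  [kg·m²·s⁻²·A⁻¹] · [s·A] = kg·m²·s⁻¹
Every term reduces to kg·m²·s⁻¹.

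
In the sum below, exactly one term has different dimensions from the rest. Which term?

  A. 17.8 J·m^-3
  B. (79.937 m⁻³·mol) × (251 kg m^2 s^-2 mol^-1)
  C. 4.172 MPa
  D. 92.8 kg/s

Reduce each to base SI dimensions:
  A. J·m⁻³ = N·m·m⁻³ = kg·m⁻¹·s⁻²
  B. [m⁻³·mol] · [kg·m²·s⁻²·mol⁻¹] = kg·m⁻¹·s⁻²
  C. Pa = N·m⁻² = kg·m⁻¹·s⁻²
  D. kg·s⁻¹
All reduce to kg·m⁻¹·s⁻² except D., which is kg·s⁻¹.

D.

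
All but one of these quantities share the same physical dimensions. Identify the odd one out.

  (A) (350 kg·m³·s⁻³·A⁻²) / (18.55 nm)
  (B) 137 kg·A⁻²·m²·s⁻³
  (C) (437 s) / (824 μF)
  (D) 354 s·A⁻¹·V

(D)

Work out the base dimensions of each:
  (A) [kg·m³·s⁻³·A⁻²] / [m] = kg·m²·s⁻³·A⁻²
  (B) kg·m²·s⁻³·A⁻²
  (C) [s] / [kg⁻¹·m⁻²·s⁴·A²] = kg·m²·s⁻³·A⁻²
  (D) V·s·A⁻¹ = J·C⁻¹·s·A⁻¹ = kg·m²·s⁻²·A⁻²
All reduce to kg·m²·s⁻³·A⁻² except (D), which is kg·m²·s⁻²·A⁻².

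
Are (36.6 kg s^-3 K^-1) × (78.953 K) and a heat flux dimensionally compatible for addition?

Yes

Expand each in SI base units:
  (36.6 kg s^-3 K^-1) × (78.953 K):  [kg·s⁻³·K⁻¹] · [K] = kg·s⁻³
  a heat flux:  [heat flux] = kg·s⁻³
Both are kg·s⁻³, so they have the same dimensions and can be added.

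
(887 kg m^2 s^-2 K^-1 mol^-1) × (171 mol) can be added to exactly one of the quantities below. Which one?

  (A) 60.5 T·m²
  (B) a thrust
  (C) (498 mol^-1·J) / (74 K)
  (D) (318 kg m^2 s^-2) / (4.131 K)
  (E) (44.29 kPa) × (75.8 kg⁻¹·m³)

(D)

Reference: [kg·m²·s⁻²·K⁻¹·mol⁻¹] · [mol] = kg·m²·s⁻²·K⁻¹.
Each option:
  (A) T·m² = Wb·m⁻²·m² = kg·m²·s⁻²·A⁻¹
  (B) [thrust] = kg·m·s⁻²
  (C) [kg·m²·s⁻²·mol⁻¹] / [K] = kg·m²·s⁻²·K⁻¹·mol⁻¹
  (D) [kg·m²·s⁻²] / [K] = kg·m²·s⁻²·K⁻¹  ← same
  (E) [kg·m⁻¹·s⁻²] · [kg⁻¹·m³] = m²·s⁻²
Only (D) matches kg·m²·s⁻²·K⁻¹.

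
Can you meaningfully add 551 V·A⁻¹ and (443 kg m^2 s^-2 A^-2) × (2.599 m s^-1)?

No

In SI base units:
  551 V·A⁻¹:  V·A⁻¹ = J·C⁻¹·A⁻¹ = kg·m²·s⁻³·A⁻²
  (443 kg m^2 s^-2 A^-2) × (2.599 m s^-1):  [kg·m²·s⁻²·A⁻²] · [m·s⁻¹] = kg·m³·s⁻³·A⁻²
kg·m²·s⁻³·A⁻² ≠ kg·m³·s⁻³·A⁻², so they cannot be added.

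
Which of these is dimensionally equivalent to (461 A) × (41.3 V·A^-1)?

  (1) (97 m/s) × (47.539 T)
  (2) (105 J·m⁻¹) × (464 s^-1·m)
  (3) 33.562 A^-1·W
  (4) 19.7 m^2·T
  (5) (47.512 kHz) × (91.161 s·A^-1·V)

(3)

Reference: [A] · [kg·m²·s⁻³·A⁻²] = kg·m²·s⁻³·A⁻¹.
Each option:
  (1) [m·s⁻¹] · [kg·s⁻²·A⁻¹] = kg·m·s⁻³·A⁻¹
  (2) [kg·m·s⁻²] · [m·s⁻¹] = kg·m²·s⁻³
  (3) W·A⁻¹ = J·s⁻¹·A⁻¹ = kg·m²·s⁻³·A⁻¹  ← same
  (4) T·m² = Wb·m⁻²·m² = kg·m²·s⁻²·A⁻¹
  (5) [s⁻¹] · [kg·m²·s⁻²·A⁻²] = kg·m²·s⁻³·A⁻²
Only (3) matches kg·m²·s⁻³·A⁻¹.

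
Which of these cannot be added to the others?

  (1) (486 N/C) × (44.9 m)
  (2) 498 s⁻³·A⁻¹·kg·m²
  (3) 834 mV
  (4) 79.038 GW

Expand each in SI base units:
  (1) [kg·m·s⁻³·A⁻¹] · [m] = kg·m²·s⁻³·A⁻¹
  (2) kg·m²·s⁻³·A⁻¹
  (3) V = J·C⁻¹ = kg·m²·s⁻³·A⁻¹
  (4) W = J·s⁻¹ = kg·m²·s⁻³
All reduce to kg·m²·s⁻³·A⁻¹ except (4), which is kg·m²·s⁻³.

(4)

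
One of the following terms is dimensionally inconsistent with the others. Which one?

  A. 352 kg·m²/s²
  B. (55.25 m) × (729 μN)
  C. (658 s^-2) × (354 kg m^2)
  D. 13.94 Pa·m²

Expand each in SI base units:
  A. kg·m²·s⁻²
  B. [m] · [kg·m·s⁻²] = kg·m²·s⁻²
  C. [s⁻²] · [kg·m²] = kg·m²·s⁻²
  D. Pa·m² = N·m⁻²·m² = kg·m·s⁻²
All reduce to kg·m²·s⁻² except D., which is kg·m·s⁻².

D.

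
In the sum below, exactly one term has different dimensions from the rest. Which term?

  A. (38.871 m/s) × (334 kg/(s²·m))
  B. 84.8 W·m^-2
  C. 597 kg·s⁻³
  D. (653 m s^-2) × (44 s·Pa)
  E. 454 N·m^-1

Work out the base dimensions of each:
  A. [m·s⁻¹] · [kg·m⁻¹·s⁻²] = kg·s⁻³
  B. W·m⁻² = J·s⁻¹·m⁻² = kg·s⁻³
  C. kg·s⁻³
  D. [m·s⁻²] · [kg·m⁻¹·s⁻¹] = kg·s⁻³
  E. N·m⁻¹ = kg·m·s⁻²·m⁻¹ = kg·s⁻²
All reduce to kg·s⁻³ except E., which is kg·s⁻².

E.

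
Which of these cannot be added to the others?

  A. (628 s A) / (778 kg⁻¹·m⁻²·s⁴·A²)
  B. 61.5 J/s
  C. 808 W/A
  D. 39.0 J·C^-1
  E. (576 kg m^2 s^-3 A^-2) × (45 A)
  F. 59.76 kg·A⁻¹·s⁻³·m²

Work out the base dimensions of each:
  A. [s·A] / [kg⁻¹·m⁻²·s⁴·A²] = kg·m²·s⁻³·A⁻¹
  B. J·s⁻¹ = N·m·s⁻¹ = kg·m²·s⁻³
  C. W·A⁻¹ = J·s⁻¹·A⁻¹ = kg·m²·s⁻³·A⁻¹
  D. J·C⁻¹ = N·m·(s·A)⁻¹ = kg·m²·s⁻³·A⁻¹
  E. [kg·m²·s⁻³·A⁻²] · [A] = kg·m²·s⁻³·A⁻¹
  F. kg·m²·s⁻³·A⁻¹
All reduce to kg·m²·s⁻³·A⁻¹ except B., which is kg·m²·s⁻³.

B.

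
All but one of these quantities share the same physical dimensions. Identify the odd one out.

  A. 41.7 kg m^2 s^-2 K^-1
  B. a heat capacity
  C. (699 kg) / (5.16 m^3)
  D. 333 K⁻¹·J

C.

Expand each in SI base units:
  A. kg·m²·s⁻²·K⁻¹
  B. [heat capacity] = kg·m²·s⁻²·K⁻¹
  C. [kg] / [m³] = kg·m⁻³
  D. J·K⁻¹ = N·m·K⁻¹ = kg·m²·s⁻²·K⁻¹
All reduce to kg·m²·s⁻²·K⁻¹ except C., which is kg·m⁻³.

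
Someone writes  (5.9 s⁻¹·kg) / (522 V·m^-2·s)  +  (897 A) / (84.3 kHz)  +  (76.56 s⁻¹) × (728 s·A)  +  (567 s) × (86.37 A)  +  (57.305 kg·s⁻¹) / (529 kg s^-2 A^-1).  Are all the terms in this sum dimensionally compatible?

No

Expand each in SI base units:
  (5.9 s⁻¹·kg) / (522 V·m^-2·s):  [kg·s⁻¹] / [kg·s⁻²·A⁻¹] = s·A
  (897 A) / (84.3 kHz):  [A] / [s⁻¹] = s·A
  (76.56 s⁻¹) × (728 s·A):  [s⁻¹] · [s·A] = A
  (567 s) × (86.37 A):  [s] · [A] = s·A
  (57.305 kg·s⁻¹) / (529 kg s^-2 A^-1):  [kg·s⁻¹] / [kg·s⁻²·A⁻¹] = s·A
The terms do not share a single dimension (A vs s·A).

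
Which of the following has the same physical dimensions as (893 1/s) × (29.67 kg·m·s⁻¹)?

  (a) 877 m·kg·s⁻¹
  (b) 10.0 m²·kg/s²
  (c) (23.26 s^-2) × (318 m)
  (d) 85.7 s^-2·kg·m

Reference: [s⁻¹] · [kg·m·s⁻¹] = kg·m·s⁻².
Each option:
  (a) kg·m·s⁻¹
  (b) kg·m²·s⁻²
  (c) [s⁻²] · [m] = m·s⁻²
  (d) kg·m·s⁻²  ← same
Only (d) matches kg·m·s⁻².

(d)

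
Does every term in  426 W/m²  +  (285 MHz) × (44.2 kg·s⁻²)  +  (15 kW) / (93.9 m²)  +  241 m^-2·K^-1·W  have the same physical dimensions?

Work out the base dimensions of each:
  426 W/m²:  W·m⁻² = J·s⁻¹·m⁻² = kg·s⁻³
  (285 MHz) × (44.2 kg·s⁻²):  [s⁻¹] · [kg·s⁻²] = kg·s⁻³
  (15 kW) / (93.9 m²):  [kg·m²·s⁻³] / [m²] = kg·s⁻³
  241 m^-2·K^-1·W:  W·m⁻²·K⁻¹ = J·s⁻¹·m⁻²·K⁻¹ = kg·s⁻³·K⁻¹
The terms do not share a single dimension (kg·s⁻³ vs kg·s⁻³·K⁻¹).

No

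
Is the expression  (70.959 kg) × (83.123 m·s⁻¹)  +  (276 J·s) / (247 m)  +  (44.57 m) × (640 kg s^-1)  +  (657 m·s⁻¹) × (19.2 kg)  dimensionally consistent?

Reduce each to base SI dimensions:
  (70.959 kg) × (83.123 m·s⁻¹):  [kg] · [m·s⁻¹] = kg·m·s⁻¹
  (276 J·s) / (247 m):  [kg·m²·s⁻¹] / [m] = kg·m·s⁻¹
  (44.57 m) × (640 kg s^-1):  [m] · [kg·s⁻¹] = kg·m·s⁻¹
  (657 m·s⁻¹) × (19.2 kg):  [m·s⁻¹] · [kg] = kg·m·s⁻¹
Every term reduces to kg·m·s⁻¹.

Yes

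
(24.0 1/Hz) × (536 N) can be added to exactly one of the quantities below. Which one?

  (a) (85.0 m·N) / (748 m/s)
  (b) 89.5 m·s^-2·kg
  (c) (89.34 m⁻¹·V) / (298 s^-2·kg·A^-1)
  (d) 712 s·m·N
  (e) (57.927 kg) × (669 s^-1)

(a)

Reference: [s] · [kg·m·s⁻²] = kg·m·s⁻¹.
Each option:
  (a) [kg·m²·s⁻²] / [m·s⁻¹] = kg·m·s⁻¹  ← same
  (b) kg·m·s⁻²
  (c) [kg·m·s⁻³·A⁻¹] / [kg·s⁻²·A⁻¹] = m·s⁻¹
  (d) N·m·s = kg·m·s⁻²·m·s = kg·m²·s⁻¹
  (e) [kg] · [s⁻¹] = kg·s⁻¹
Only (a) matches kg·m·s⁻¹.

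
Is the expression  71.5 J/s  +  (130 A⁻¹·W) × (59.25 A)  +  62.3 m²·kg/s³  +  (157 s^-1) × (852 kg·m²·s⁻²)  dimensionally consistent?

Work out the base dimensions of each:
  71.5 J/s:  J·s⁻¹ = N·m·s⁻¹ = kg·m²·s⁻³
  (130 A⁻¹·W) × (59.25 A):  [kg·m²·s⁻³·A⁻¹] · [A] = kg·m²·s⁻³
  62.3 m²·kg/s³:  kg·m²·s⁻³
  (157 s^-1) × (852 kg·m²·s⁻²):  [s⁻¹] · [kg·m²·s⁻²] = kg·m²·s⁻³
Every term reduces to kg·m²·s⁻³.

Yes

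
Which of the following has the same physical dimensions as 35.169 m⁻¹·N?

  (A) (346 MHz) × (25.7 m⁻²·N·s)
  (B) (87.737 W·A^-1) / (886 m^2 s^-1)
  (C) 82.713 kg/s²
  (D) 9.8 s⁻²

Reference: N·m⁻¹ = kg·m·s⁻²·m⁻¹ = kg·s⁻².
Each option:
  (A) [s⁻¹] · [kg·m⁻¹·s⁻¹] = kg·m⁻¹·s⁻²
  (B) [kg·m²·s⁻³·A⁻¹] / [m²·s⁻¹] = kg·s⁻²·A⁻¹
  (C) kg·s⁻²  ← same
  (D) s⁻²
Only (C) matches kg·s⁻².

(C)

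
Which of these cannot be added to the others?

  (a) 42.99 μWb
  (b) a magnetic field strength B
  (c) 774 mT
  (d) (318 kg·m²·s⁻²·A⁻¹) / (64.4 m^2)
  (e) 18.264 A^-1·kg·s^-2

(a)

Work out the base dimensions of each:
  (a) Wb = V·s = kg·m²·s⁻²·A⁻¹
  (b) [magnetic field strength B] = kg·s⁻²·A⁻¹
  (c) T = Wb·m⁻² = kg·s⁻²·A⁻¹
  (d) [kg·m²·s⁻²·A⁻¹] / [m²] = kg·s⁻²·A⁻¹
  (e) kg·s⁻²·A⁻¹
All reduce to kg·s⁻²·A⁻¹ except (a), which is kg·m²·s⁻²·A⁻¹.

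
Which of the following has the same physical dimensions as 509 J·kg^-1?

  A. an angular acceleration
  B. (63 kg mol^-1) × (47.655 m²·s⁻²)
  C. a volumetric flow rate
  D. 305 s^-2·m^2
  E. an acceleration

D.

Reference: J·kg⁻¹ = N·m·kg⁻¹ = m²·s⁻².
Each option:
  A. [angular acceleration] = s⁻²
  B. [kg·mol⁻¹] · [m²·s⁻²] = kg·m²·s⁻²·mol⁻¹
  C. [volumetric flow rate] = m³·s⁻¹
  D. m²·s⁻²  ← same
  E. [acceleration] = m·s⁻²
Only D. matches m²·s⁻².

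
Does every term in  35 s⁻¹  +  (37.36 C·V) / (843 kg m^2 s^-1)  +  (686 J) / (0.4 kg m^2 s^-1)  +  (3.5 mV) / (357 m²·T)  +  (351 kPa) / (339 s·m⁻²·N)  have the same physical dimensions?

Yes

In SI base units:
  35 s⁻¹:  s⁻¹
  (37.36 C·V) / (843 kg m^2 s^-1):  [kg·m²·s⁻²] / [kg·m²·s⁻¹] = s⁻¹
  (686 J) / (0.4 kg m^2 s^-1):  [kg·m²·s⁻²] / [kg·m²·s⁻¹] = s⁻¹
  (3.5 mV) / (357 m²·T):  [kg·m²·s⁻³·A⁻¹] / [kg·m²·s⁻²·A⁻¹] = s⁻¹
  (351 kPa) / (339 s·m⁻²·N):  [kg·m⁻¹·s⁻²] / [kg·m⁻¹·s⁻¹] = s⁻¹
Every term reduces to s⁻¹.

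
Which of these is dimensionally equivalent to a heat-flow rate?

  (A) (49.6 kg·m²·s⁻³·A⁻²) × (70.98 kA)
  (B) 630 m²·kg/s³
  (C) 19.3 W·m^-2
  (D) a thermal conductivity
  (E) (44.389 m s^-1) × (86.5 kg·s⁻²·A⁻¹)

(B)

Reference: [heat-flow rate] = kg·m²·s⁻³.
Each option:
  (A) [kg·m²·s⁻³·A⁻²] · [A] = kg·m²·s⁻³·A⁻¹
  (B) kg·m²·s⁻³  ← same
  (C) W·m⁻² = J·s⁻¹·m⁻² = kg·s⁻³
  (D) [thermal conductivity] = kg·m·s⁻³·K⁻¹
  (E) [m·s⁻¹] · [kg·s⁻²·A⁻¹] = kg·m·s⁻³·A⁻¹
Only (B) matches kg·m²·s⁻³.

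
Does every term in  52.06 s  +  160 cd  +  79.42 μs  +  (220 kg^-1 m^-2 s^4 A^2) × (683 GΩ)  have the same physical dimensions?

No

Reduce each to base SI dimensions:
  52.06 s:  s
  160 cd:  cd
  79.42 μs:  s
  (220 kg^-1 m^-2 s^4 A^2) × (683 GΩ):  [kg⁻¹·m⁻²·s⁴·A²] · [kg·m²·s⁻³·A⁻²] = s
The terms do not share a single dimension (cd vs s).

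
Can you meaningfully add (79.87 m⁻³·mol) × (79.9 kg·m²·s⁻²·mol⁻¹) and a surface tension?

Reduce each to base SI dimensions:
  (79.87 m⁻³·mol) × (79.9 kg·m²·s⁻²·mol⁻¹):  [m⁻³·mol] · [kg·m²·s⁻²·mol⁻¹] = kg·m⁻¹·s⁻²
  a surface tension:  [surface tension] = kg·s⁻²
kg·m⁻¹·s⁻² ≠ kg·s⁻², so they cannot be added.

No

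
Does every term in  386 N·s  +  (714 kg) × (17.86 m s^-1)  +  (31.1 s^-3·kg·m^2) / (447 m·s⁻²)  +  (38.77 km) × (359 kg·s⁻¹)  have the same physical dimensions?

Yes

Reduce each to base SI dimensions:
  386 N·s:  N·s = kg·m·s⁻²·s = kg·m·s⁻¹
  (714 kg) × (17.86 m s^-1):  [kg] · [m·s⁻¹] = kg·m·s⁻¹
  (31.1 s^-3·kg·m^2) / (447 m·s⁻²):  [kg·m²·s⁻³] / [m·s⁻²] = kg·m·s⁻¹
  (38.77 km) × (359 kg·s⁻¹):  [m] · [kg·s⁻¹] = kg·m·s⁻¹
Every term reduces to kg·m·s⁻¹.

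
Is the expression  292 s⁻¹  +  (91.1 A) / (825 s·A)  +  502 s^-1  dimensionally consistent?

Dimensions:
  292 s⁻¹:  s⁻¹
  (91.1 A) / (825 s·A):  [A] / [s·A] = s⁻¹
  502 s^-1:  s⁻¹
Every term reduces to s⁻¹.

Yes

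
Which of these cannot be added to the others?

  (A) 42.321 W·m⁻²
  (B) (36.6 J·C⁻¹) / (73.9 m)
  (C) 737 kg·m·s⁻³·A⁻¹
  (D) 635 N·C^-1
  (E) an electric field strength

In SI base units:
  (A) W·m⁻² = J·s⁻¹·m⁻² = kg·s⁻³
  (B) [kg·m²·s⁻³·A⁻¹] / [m] = kg·m·s⁻³·A⁻¹
  (C) kg·m·s⁻³·A⁻¹
  (D) N·C⁻¹ = kg·m·s⁻²·(s·A)⁻¹ = kg·m·s⁻³·A⁻¹
  (E) [electric field strength] = kg·m·s⁻³·A⁻¹
All reduce to kg·m·s⁻³·A⁻¹ except (A), which is kg·s⁻³.

(A)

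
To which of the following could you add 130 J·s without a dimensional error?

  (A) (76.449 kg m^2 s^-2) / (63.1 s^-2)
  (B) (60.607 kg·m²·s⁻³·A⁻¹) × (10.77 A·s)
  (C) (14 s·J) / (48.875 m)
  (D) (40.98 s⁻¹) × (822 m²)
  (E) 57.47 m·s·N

Reference: J·s = N·m·s = kg·m²·s⁻¹.
Each option:
  (A) [kg·m²·s⁻²] / [s⁻²] = kg·m²
  (B) [kg·m²·s⁻³·A⁻¹] · [s·A] = kg·m²·s⁻²
  (C) [kg·m²·s⁻¹] / [m] = kg·m·s⁻¹
  (D) [s⁻¹] · [m²] = m²·s⁻¹
  (E) N·m·s = kg·m·s⁻²·m·s = kg·m²·s⁻¹  ← same
Only (E) matches kg·m²·s⁻¹.

(E)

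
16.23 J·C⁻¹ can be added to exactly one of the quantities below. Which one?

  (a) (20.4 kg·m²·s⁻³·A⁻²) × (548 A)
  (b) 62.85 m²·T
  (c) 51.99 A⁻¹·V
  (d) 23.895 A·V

(a)

Reference: J·C⁻¹ = N·m·(s·A)⁻¹ = kg·m²·s⁻³·A⁻¹.
Each option:
  (a) [kg·m²·s⁻³·A⁻²] · [A] = kg·m²·s⁻³·A⁻¹  ← same
  (b) T·m² = Wb·m⁻²·m² = kg·m²·s⁻²·A⁻¹
  (c) V·A⁻¹ = J·C⁻¹·A⁻¹ = kg·m²·s⁻³·A⁻²
  (d) V·A = J·C⁻¹·A = kg·m²·s⁻³
Only (a) matches kg·m²·s⁻³·A⁻¹.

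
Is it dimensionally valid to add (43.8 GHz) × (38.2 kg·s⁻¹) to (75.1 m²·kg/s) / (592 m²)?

No

Work out the base dimensions of each:
  (43.8 GHz) × (38.2 kg·s⁻¹):  [s⁻¹] · [kg·s⁻¹] = kg·s⁻²
  (75.1 m²·kg/s) / (592 m²):  [kg·m²·s⁻¹] / [m²] = kg·s⁻¹
kg·s⁻² ≠ kg·s⁻¹, so they cannot be added.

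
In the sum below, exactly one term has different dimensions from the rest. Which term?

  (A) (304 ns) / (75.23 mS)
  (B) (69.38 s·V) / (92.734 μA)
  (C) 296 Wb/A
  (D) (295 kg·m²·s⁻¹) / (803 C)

(D)

Reduce each to base SI dimensions:
  (A) [s] / [kg⁻¹·m⁻²·s³·A²] = kg·m²·s⁻²·A⁻²
  (B) [kg·m²·s⁻²·A⁻¹] / [A] = kg·m²·s⁻²·A⁻²
  (C) Wb·A⁻¹ = V·s·A⁻¹ = kg·m²·s⁻²·A⁻²
  (D) [kg·m²·s⁻¹] / [s·A] = kg·m²·s⁻²·A⁻¹
All reduce to kg·m²·s⁻²·A⁻² except (D), which is kg·m²·s⁻²·A⁻¹.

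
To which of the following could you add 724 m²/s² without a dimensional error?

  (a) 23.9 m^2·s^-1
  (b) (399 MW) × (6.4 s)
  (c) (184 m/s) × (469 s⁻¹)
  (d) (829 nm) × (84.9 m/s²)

(d)

Reference: m²·s⁻².
Each option:
  (a) m²·s⁻¹
  (b) [kg·m²·s⁻³] · [s] = kg·m²·s⁻²
  (c) [m·s⁻¹] · [s⁻¹] = m·s⁻²
  (d) [m] · [m·s⁻²] = m²·s⁻²  ← same
Only (d) matches m²·s⁻².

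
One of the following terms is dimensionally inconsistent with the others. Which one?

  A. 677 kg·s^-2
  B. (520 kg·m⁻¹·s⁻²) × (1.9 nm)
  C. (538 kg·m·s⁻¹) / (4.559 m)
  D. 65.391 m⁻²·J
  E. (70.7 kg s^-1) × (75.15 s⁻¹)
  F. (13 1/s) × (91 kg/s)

C.

Work out the base dimensions of each:
  A. kg·s⁻²
  B. [kg·m⁻¹·s⁻²] · [m] = kg·s⁻²
  C. [kg·m·s⁻¹] / [m] = kg·s⁻¹
  D. J·m⁻² = N·m·m⁻² = kg·s⁻²
  E. [kg·s⁻¹] · [s⁻¹] = kg·s⁻²
  F. [s⁻¹] · [kg·s⁻¹] = kg·s⁻²
All reduce to kg·s⁻² except C., which is kg·s⁻¹.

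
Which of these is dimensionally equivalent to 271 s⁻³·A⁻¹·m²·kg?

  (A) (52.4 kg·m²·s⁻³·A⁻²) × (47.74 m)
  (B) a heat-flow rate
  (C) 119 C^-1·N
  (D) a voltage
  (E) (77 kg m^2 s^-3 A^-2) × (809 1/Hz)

(D)

Reference: kg·m²·s⁻³·A⁻¹.
Each option:
  (A) [kg·m²·s⁻³·A⁻²] · [m] = kg·m³·s⁻³·A⁻²
  (B) [heat-flow rate] = kg·m²·s⁻³
  (C) N·C⁻¹ = kg·m·s⁻²·(s·A)⁻¹ = kg·m·s⁻³·A⁻¹
  (D) [voltage] = kg·m²·s⁻³·A⁻¹  ← same
  (E) [kg·m²·s⁻³·A⁻²] · [s] = kg·m²·s⁻²·A⁻²
Only (D) matches kg·m²·s⁻³·A⁻¹.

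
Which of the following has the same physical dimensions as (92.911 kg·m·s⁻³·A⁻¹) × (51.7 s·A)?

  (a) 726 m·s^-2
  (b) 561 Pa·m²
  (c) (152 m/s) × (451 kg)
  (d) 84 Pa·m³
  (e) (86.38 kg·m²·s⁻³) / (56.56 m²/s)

(b)

Reference: [kg·m·s⁻³·A⁻¹] · [s·A] = kg·m·s⁻².
Each option:
  (a) m·s⁻²
  (b) Pa·m² = N·m⁻²·m² = kg·m·s⁻²  ← same
  (c) [m·s⁻¹] · [kg] = kg·m·s⁻¹
  (d) Pa·m³ = N·m⁻²·m³ = kg·m²·s⁻²
  (e) [kg·m²·s⁻³] / [m²·s⁻¹] = kg·s⁻²
Only (b) matches kg·m·s⁻².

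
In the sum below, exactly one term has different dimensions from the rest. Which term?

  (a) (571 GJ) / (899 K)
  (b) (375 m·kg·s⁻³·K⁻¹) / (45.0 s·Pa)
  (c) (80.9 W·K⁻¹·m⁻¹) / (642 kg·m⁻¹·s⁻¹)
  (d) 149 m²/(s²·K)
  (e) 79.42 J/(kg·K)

(a)

Reduce each to base SI dimensions:
  (a) [kg·m²·s⁻²] / [K] = kg·m²·s⁻²·K⁻¹
  (b) [kg·m·s⁻³·K⁻¹] / [kg·m⁻¹·s⁻¹] = m²·s⁻²·K⁻¹
  (c) [kg·m·s⁻³·K⁻¹] / [kg·m⁻¹·s⁻¹] = m²·s⁻²·K⁻¹
  (d) m²·s⁻²·K⁻¹
  (e) J·kg⁻¹·K⁻¹ = N·m·kg⁻¹·K⁻¹ = m²·s⁻²·K⁻¹
All reduce to m²·s⁻²·K⁻¹ except (a), which is kg·m²·s⁻²·K⁻¹.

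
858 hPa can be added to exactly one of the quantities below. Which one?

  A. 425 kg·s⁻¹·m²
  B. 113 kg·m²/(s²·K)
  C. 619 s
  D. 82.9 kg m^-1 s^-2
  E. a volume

D.

Reference: Pa = N·m⁻² = kg·m⁻¹·s⁻².
Each option:
  A. kg·m²·s⁻¹
  B. kg·m²·s⁻²·K⁻¹
  C. s
  D. kg·m⁻¹·s⁻²  ← same
  E. [volume] = m³
Only D. matches kg·m⁻¹·s⁻².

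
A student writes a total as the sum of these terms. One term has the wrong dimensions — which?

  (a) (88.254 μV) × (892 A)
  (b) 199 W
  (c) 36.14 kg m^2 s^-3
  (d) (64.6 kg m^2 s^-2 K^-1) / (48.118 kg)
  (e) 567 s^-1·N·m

(d)

Expand each in SI base units:
  (a) [kg·m²·s⁻³·A⁻¹] · [A] = kg·m²·s⁻³
  (b) W = J·s⁻¹ = kg·m²·s⁻³
  (c) kg·m²·s⁻³
  (d) [kg·m²·s⁻²·K⁻¹] / [kg] = m²·s⁻²·K⁻¹
  (e) N·m·s⁻¹ = kg·m·s⁻²·m·s⁻¹ = kg·m²·s⁻³
All reduce to kg·m²·s⁻³ except (d), which is m²·s⁻²·K⁻¹.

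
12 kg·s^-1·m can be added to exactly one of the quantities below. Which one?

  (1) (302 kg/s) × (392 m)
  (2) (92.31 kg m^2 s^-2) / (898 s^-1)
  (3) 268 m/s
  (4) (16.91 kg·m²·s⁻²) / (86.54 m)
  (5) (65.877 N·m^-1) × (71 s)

Reference: kg·m·s⁻¹.
Each option:
  (1) [kg·s⁻¹] · [m] = kg·m·s⁻¹  ← same
  (2) [kg·m²·s⁻²] / [s⁻¹] = kg·m²·s⁻¹
  (3) m·s⁻¹
  (4) [kg·m²·s⁻²] / [m] = kg·m·s⁻²
  (5) [kg·s⁻²] · [s] = kg·s⁻¹
Only (1) matches kg·m·s⁻¹.

(1)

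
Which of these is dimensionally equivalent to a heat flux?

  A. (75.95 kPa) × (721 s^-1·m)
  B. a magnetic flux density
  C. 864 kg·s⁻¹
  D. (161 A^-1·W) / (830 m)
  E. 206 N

Reference: [heat flux] = kg·s⁻³.
Each option:
  A. [kg·m⁻¹·s⁻²] · [m·s⁻¹] = kg·s⁻³  ← same
  B. [magnetic flux density] = kg·s⁻²·A⁻¹
  C. kg·s⁻¹
  D. [kg·m²·s⁻³·A⁻¹] / [m] = kg·m·s⁻³·A⁻¹
  E. N = kg·m·s⁻²
Only A. matches kg·s⁻³.

A.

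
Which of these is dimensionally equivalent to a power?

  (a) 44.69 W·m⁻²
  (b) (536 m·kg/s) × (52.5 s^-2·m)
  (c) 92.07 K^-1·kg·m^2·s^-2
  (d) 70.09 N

(b)

Reference: [power] = kg·m²·s⁻³.
Each option:
  (a) W·m⁻² = J·s⁻¹·m⁻² = kg·s⁻³
  (b) [kg·m·s⁻¹] · [m·s⁻²] = kg·m²·s⁻³  ← same
  (c) kg·m²·s⁻²·K⁻¹
  (d) N = kg·m·s⁻²
Only (b) matches kg·m²·s⁻³.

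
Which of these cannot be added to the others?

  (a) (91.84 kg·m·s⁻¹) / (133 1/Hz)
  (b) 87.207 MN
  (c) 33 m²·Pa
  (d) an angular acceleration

Expand each in SI base units:
  (a) [kg·m·s⁻¹] / [s] = kg·m·s⁻²
  (b) N = kg·m·s⁻²
  (c) Pa·m² = N·m⁻²·m² = kg·m·s⁻²
  (d) [angular acceleration] = s⁻²
All reduce to kg·m·s⁻² except (d), which is s⁻².

(d)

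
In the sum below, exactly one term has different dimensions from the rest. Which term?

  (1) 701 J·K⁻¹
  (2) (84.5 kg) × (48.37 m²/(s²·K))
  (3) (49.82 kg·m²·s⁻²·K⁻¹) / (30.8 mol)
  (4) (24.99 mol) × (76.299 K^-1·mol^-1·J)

Work out the base dimensions of each:
  (1) J·K⁻¹ = N·m·K⁻¹ = kg·m²·s⁻²·K⁻¹
  (2) [kg] · [m²·s⁻²·K⁻¹] = kg·m²·s⁻²·K⁻¹
  (3) [kg·m²·s⁻²·K⁻¹] / [mol] = kg·m²·s⁻²·K⁻¹·mol⁻¹
  (4) [mol] · [kg·m²·s⁻²·K⁻¹·mol⁻¹] = kg·m²·s⁻²·K⁻¹
All reduce to kg·m²·s⁻²·K⁻¹ except (3), which is kg·m²·s⁻²·K⁻¹·mol⁻¹.

(3)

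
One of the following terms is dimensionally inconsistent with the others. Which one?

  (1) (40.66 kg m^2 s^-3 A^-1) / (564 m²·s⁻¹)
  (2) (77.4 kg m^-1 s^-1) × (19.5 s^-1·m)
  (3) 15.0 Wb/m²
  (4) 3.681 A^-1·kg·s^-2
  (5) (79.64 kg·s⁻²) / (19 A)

In SI base units:
  (1) [kg·m²·s⁻³·A⁻¹] / [m²·s⁻¹] = kg·s⁻²·A⁻¹
  (2) [kg·m⁻¹·s⁻¹] · [m·s⁻¹] = kg·s⁻²
  (3) Wb·m⁻² = V·s·m⁻² = kg·s⁻²·A⁻¹
  (4) kg·s⁻²·A⁻¹
  (5) [kg·s⁻²] / [A] = kg·s⁻²·A⁻¹
All reduce to kg·s⁻²·A⁻¹ except (2), which is kg·s⁻².

(2)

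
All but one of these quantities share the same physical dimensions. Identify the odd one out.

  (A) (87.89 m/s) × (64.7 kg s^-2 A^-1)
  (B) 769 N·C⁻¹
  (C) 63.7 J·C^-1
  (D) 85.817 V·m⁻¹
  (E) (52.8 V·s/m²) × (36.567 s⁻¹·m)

Expand each in SI base units:
  (A) [m·s⁻¹] · [kg·s⁻²·A⁻¹] = kg·m·s⁻³·A⁻¹
  (B) N·C⁻¹ = kg·m·s⁻²·(s·A)⁻¹ = kg·m·s⁻³·A⁻¹
  (C) J·C⁻¹ = N·m·(s·A)⁻¹ = kg·m²·s⁻³·A⁻¹
  (D) V·m⁻¹ = J·C⁻¹·m⁻¹ = kg·m·s⁻³·A⁻¹
  (E) [kg·s⁻²·A⁻¹] · [m·s⁻¹] = kg·m·s⁻³·A⁻¹
All reduce to kg·m·s⁻³·A⁻¹ except (C), which is kg·m²·s⁻³·A⁻¹.

(C)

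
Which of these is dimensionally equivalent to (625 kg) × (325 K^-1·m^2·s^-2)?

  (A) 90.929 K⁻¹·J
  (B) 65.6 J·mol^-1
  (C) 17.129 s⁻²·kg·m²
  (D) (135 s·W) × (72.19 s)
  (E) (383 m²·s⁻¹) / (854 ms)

Reference: [kg] · [m²·s⁻²·K⁻¹] = kg·m²·s⁻²·K⁻¹.
Each option:
  (A) J·K⁻¹ = N·m·K⁻¹ = kg·m²·s⁻²·K⁻¹  ← same
  (B) J·mol⁻¹ = N·m·mol⁻¹ = kg·m²·s⁻²·mol⁻¹
  (C) kg·m²·s⁻²
  (D) [kg·m²·s⁻²] · [s] = kg·m²·s⁻¹
  (E) [m²·s⁻¹] / [s] = m²·s⁻²
Only (A) matches kg·m²·s⁻²·K⁻¹.

(A)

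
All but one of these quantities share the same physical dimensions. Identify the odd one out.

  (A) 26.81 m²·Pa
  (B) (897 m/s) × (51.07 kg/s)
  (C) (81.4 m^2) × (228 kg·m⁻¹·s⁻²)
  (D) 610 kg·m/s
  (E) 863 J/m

(D)

Expand each in SI base units:
  (A) Pa·m² = N·m⁻²·m² = kg·m·s⁻²
  (B) [m·s⁻¹] · [kg·s⁻¹] = kg·m·s⁻²
  (C) [m²] · [kg·m⁻¹·s⁻²] = kg·m·s⁻²
  (D) kg·m·s⁻¹
  (E) J·m⁻¹ = N·m·m⁻¹ = kg·m·s⁻²
All reduce to kg·m·s⁻² except (D), which is kg·m·s⁻¹.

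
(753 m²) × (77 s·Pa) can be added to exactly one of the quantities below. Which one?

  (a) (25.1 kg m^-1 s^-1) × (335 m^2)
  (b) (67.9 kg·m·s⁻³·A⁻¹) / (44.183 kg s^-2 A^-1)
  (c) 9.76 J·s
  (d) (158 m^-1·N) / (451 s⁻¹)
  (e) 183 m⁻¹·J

Reference: [m²] · [kg·m⁻¹·s⁻¹] = kg·m·s⁻¹.
Each option:
  (a) [kg·m⁻¹·s⁻¹] · [m²] = kg·m·s⁻¹  ← same
  (b) [kg·m·s⁻³·A⁻¹] / [kg·s⁻²·A⁻¹] = m·s⁻¹
  (c) J·s = N·m·s = kg·m²·s⁻¹
  (d) [kg·s⁻²] / [s⁻¹] = kg·s⁻¹
  (e) J·m⁻¹ = N·m·m⁻¹ = kg·m·s⁻²
Only (a) matches kg·m·s⁻¹.

(a)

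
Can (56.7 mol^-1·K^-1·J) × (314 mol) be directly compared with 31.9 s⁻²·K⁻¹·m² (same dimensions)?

No

In SI base units:
  (56.7 mol^-1·K^-1·J) × (314 mol):  [kg·m²·s⁻²·K⁻¹·mol⁻¹] · [mol] = kg·m²·s⁻²·K⁻¹
  31.9 s⁻²·K⁻¹·m²:  m²·s⁻²·K⁻¹
kg·m²·s⁻²·K⁻¹ ≠ m²·s⁻²·K⁻¹, so they cannot be added.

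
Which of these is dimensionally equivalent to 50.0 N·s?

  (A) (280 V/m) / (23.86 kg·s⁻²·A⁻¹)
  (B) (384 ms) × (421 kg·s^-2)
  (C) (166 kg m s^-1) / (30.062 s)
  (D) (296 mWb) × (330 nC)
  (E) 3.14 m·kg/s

Reference: N·s = kg·m·s⁻²·s = kg·m·s⁻¹.
Each option:
  (A) [kg·m·s⁻³·A⁻¹] / [kg·s⁻²·A⁻¹] = m·s⁻¹
  (B) [s] · [kg·s⁻²] = kg·s⁻¹
  (C) [kg·m·s⁻¹] / [s] = kg·m·s⁻²
  (D) [kg·m²·s⁻²·A⁻¹] · [s·A] = kg·m²·s⁻¹
  (E) kg·m·s⁻¹  ← same
Only (E) matches kg·m·s⁻¹.

(E)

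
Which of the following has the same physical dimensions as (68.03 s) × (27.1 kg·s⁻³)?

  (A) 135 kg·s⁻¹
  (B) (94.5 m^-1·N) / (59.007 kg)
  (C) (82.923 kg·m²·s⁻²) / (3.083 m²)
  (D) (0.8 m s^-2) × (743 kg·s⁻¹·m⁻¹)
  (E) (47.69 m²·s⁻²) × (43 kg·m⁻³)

Reference: [s] · [kg·s⁻³] = kg·s⁻².
Each option:
  (A) kg·s⁻¹
  (B) [kg·s⁻²] / [kg] = s⁻²
  (C) [kg·m²·s⁻²] / [m²] = kg·s⁻²  ← same
  (D) [m·s⁻²] · [kg·m⁻¹·s⁻¹] = kg·s⁻³
  (E) [m²·s⁻²] · [kg·m⁻³] = kg·m⁻¹·s⁻²
Only (C) matches kg·s⁻².

(C)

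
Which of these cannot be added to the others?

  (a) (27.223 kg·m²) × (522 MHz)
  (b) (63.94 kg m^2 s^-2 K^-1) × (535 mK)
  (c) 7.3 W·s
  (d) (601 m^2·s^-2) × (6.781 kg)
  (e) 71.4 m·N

Expand each in SI base units:
  (a) [kg·m²] · [s⁻¹] = kg·m²·s⁻¹
  (b) [kg·m²·s⁻²·K⁻¹] · [K] = kg·m²·s⁻²
  (c) W·s = J·s⁻¹·s = kg·m²·s⁻²
  (d) [m²·s⁻²] · [kg] = kg·m²·s⁻²
  (e) N·m = kg·m·s⁻²·m = kg·m²·s⁻²
All reduce to kg·m²·s⁻² except (a), which is kg·m²·s⁻¹.

(a)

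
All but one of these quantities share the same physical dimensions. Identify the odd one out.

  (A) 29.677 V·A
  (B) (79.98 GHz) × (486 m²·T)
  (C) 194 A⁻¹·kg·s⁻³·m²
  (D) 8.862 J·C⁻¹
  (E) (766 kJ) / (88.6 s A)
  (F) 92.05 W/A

(A)

In SI base units:
  (A) V·A = J·C⁻¹·A = kg·m²·s⁻³
  (B) [s⁻¹] · [kg·m²·s⁻²·A⁻¹] = kg·m²·s⁻³·A⁻¹
  (C) kg·m²·s⁻³·A⁻¹
  (D) J·C⁻¹ = N·m·(s·A)⁻¹ = kg·m²·s⁻³·A⁻¹
  (E) [kg·m²·s⁻²] / [s·A] = kg·m²·s⁻³·A⁻¹
  (F) W·A⁻¹ = J·s⁻¹·A⁻¹ = kg·m²·s⁻³·A⁻¹
All reduce to kg·m²·s⁻³·A⁻¹ except (A), which is kg·m²·s⁻³.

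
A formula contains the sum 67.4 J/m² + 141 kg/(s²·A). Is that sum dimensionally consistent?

In SI base units:
  67.4 J/m²:  J·m⁻² = N·m·m⁻² = kg·s⁻²
  141 kg/(s²·A):  kg·s⁻²·A⁻¹
kg·s⁻² ≠ kg·s⁻²·A⁻¹, so they cannot be added.

No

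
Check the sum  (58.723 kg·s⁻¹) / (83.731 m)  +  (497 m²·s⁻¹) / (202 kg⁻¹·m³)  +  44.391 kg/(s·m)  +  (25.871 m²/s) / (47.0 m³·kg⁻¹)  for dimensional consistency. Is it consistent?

Yes

Work out the base dimensions of each:
  (58.723 kg·s⁻¹) / (83.731 m):  [kg·s⁻¹] / [m] = kg·m⁻¹·s⁻¹
  (497 m²·s⁻¹) / (202 kg⁻¹·m³):  [m²·s⁻¹] / [kg⁻¹·m³] = kg·m⁻¹·s⁻¹
  44.391 kg/(s·m):  kg·m⁻¹·s⁻¹
  (25.871 m²/s) / (47.0 m³·kg⁻¹):  [m²·s⁻¹] / [kg⁻¹·m³] = kg·m⁻¹·s⁻¹
Every term reduces to kg·m⁻¹·s⁻¹.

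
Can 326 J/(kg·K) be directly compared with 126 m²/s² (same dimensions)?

No

Reduce each to base SI dimensions:
  326 J/(kg·K):  J·kg⁻¹·K⁻¹ = N·m·kg⁻¹·K⁻¹ = m²·s⁻²·K⁻¹
  126 m²/s²:  m²·s⁻²
m²·s⁻²·K⁻¹ ≠ m²·s⁻², so they cannot be added.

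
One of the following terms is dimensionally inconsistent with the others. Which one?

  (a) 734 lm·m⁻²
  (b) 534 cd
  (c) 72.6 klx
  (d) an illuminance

Dimensions:
  (a) lm·m⁻² = cd·m⁻² = m⁻²·cd
  (b) cd
  (c) lx = lm·m⁻² = m⁻²·cd
  (d) [illuminance] = m⁻²·cd
All reduce to m⁻²·cd except (b), which is cd.

(b)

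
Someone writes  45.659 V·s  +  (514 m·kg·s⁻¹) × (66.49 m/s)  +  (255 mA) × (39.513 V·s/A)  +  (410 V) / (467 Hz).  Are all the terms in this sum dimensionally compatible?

No

Dimensions:
  45.659 V·s:  V·s = J·C⁻¹·s = kg·m²·s⁻²·A⁻¹
  (514 m·kg·s⁻¹) × (66.49 m/s):  [kg·m·s⁻¹] · [m·s⁻¹] = kg·m²·s⁻²
  (255 mA) × (39.513 V·s/A):  [A] · [kg·m²·s⁻²·A⁻²] = kg·m²·s⁻²·A⁻¹
  (410 V) / (467 Hz):  [kg·m²·s⁻³·A⁻¹] / [s⁻¹] = kg·m²·s⁻²·A⁻¹
The terms do not share a single dimension (kg·m²·s⁻² vs kg·m²·s⁻²·A⁻¹).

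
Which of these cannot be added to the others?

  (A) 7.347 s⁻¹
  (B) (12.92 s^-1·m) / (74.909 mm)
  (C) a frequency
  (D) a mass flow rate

(D)

Work out the base dimensions of each:
  (A) s⁻¹
  (B) [m·s⁻¹] / [m] = s⁻¹
  (C) [frequency] = s⁻¹
  (D) [mass flow rate] = kg·s⁻¹
All reduce to s⁻¹ except (D), which is kg·s⁻¹.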